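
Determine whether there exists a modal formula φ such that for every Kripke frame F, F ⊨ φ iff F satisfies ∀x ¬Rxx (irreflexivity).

If a class were modally definable it would be closed under surjective bounded morphisms (Goldblatt–Thomason).
The 2-cycle (worlds a,b with a→b→a) is irreflexive, and the map sending every world to a single reflexive point • is a surjective bounded morphism (forth: every edge maps to (•,•); back: every world has a successor). So any modal formula valid on the 2-cycle is also valid on the reflexive point, which is not irreflexive.
So no modal formula (or set of formulas) defines exactly the irreflexive frames.

No — not modally definable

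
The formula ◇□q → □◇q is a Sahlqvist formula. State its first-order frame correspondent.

convergence

Suppose ◇□q→□◇q is valid. Take Rxy, Rxz and set V(q)={w : Ryw}. Then □q at y so ◇□q at x, so □◇q at x, so ◇q at z, giving w with Rzw and Ryw.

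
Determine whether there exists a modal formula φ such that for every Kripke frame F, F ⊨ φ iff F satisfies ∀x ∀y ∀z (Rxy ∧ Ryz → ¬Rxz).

Not definable by any modal formula

Modal frame validity is preserved under surjective bounded morphisms.
The 7-cycle (worlds a,b,c,d,e,f,g with a→b→c→d→e→f→g→a) is intransitive. Mapping every world to a single reflexive point • is a surjective bounded morphism; the reflexive point is not intransitive (R••∧R•• but R••).
So no modal formula (or set of formulas) defines exactly the intransitive frames.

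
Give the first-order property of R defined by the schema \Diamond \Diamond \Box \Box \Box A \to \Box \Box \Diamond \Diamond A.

\forall x \forall y \forall z ((x R^2 y \wedge x R^2 z) \to \exists w (y R^3 w \wedge z R^2 w))

This is a Sahlqvist (Geach-type) schema ◇^2□^3A → □^2◇^2A.
Minimal-valuation argument: fix x; take any y with xR^2y and any z with xR^2z. Set V(A) to the set of worlds R-reachable from y in exactly 3 steps. Then □^3A holds at y, so the antecedent holds at x; validity forces ◇^2A at z, giving a w with zR^2w and yR^3w.
First-order correspondent: \forall x \forall y \forall z ((x R^2 y \wedge x R^2 z) \to \exists w (y R^3 w \wedge z R^2 w)).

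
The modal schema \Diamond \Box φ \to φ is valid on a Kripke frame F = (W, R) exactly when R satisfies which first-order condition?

symmetry: \forall x \forall y (Rxy \to Ryx)

This schema is equivalent to the B axiom φ → □◇φ.
It corresponds to symmetry: \forall x \forall y (Rxy \to Ryx).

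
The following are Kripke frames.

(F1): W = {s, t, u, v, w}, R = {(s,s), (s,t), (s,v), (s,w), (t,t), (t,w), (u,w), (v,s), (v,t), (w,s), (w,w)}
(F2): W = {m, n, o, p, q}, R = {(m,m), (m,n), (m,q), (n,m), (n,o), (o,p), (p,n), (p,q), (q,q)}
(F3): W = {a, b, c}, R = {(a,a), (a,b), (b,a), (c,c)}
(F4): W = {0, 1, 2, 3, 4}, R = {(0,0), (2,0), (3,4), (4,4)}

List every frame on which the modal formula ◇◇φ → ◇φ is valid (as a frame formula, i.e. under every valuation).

(F4)

Frame correspondent (Sahlqvist): ∀x ∀y ∀z (Rxy ∧ Ryz → Rxz) — i.e. transitivity.
(F1): fails — Ruw and Rws but not Rus.
(F2): fails — Rop and Rpn but not Ron.
(F3): fails — Rba and Rab but not Rbb.
(F4): satisfies the condition.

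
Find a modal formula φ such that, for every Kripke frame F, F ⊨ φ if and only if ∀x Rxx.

A defining formula is □s → s (the T axiom).
Suppose □s→s is valid. At any x set V(s)={w : Rxw}. Then □s holds at x, so s holds at x, i.e. Rxx.

□s → s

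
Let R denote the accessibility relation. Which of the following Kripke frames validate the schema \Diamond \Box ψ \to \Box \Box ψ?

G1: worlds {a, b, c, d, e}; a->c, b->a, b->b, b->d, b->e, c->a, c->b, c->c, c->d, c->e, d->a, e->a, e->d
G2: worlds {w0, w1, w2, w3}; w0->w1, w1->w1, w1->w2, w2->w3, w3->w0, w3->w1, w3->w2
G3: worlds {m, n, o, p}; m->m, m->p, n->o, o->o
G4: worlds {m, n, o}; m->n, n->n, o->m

Frame correspondent (Sahlqvist): \forall x \forall y \forall z ((xRy \wedge x R^2 z) \to \exists w (yRw \wedge z = w)) — i.e. a generalized confluence (Geach) condition.
G1: fails — bRa, bR²a but no w with aRw and a=w.
G2: fails — w1Rw1, w1R²w3 but no w with w1Rw and w3=w.
G3: fails — mRp, mR²m but no w with pRw and m=w.
G4: ✓.
Valid on: G4.

G4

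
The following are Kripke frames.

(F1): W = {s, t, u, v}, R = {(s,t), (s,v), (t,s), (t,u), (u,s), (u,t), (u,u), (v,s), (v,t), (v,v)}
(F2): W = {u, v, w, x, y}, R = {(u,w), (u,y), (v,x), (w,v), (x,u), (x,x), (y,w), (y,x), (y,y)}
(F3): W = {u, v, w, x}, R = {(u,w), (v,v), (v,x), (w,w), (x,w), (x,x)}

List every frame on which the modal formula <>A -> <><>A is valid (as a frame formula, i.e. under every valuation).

Frame correspondent (Sahlqvist): forall x forall y (xRy -> exists w (y = w & x R^2 w)) — i.e. a generalized confluence (Geach) condition.
(F1): holds.
(F2): fails — wRv but no t with v=t and wR²t.
(F3): holds.

(F1), (F3)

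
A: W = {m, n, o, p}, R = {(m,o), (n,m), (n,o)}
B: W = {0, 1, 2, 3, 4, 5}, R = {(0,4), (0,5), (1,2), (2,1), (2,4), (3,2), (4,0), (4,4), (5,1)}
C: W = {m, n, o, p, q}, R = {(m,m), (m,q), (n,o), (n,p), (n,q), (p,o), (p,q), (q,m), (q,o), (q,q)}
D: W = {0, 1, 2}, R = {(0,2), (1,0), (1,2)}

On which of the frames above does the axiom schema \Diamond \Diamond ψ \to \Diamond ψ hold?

The schema corresponds to transitivity: \forall x \forall y \forall z (Rxy \wedge Ryz \to Rxz).
A: ✓.
B: fails — R32 and R21 but not R31.
C: fails — Rnq and Rqm but not Rnm.
D: ✓.
Valid on: A, D.

A, D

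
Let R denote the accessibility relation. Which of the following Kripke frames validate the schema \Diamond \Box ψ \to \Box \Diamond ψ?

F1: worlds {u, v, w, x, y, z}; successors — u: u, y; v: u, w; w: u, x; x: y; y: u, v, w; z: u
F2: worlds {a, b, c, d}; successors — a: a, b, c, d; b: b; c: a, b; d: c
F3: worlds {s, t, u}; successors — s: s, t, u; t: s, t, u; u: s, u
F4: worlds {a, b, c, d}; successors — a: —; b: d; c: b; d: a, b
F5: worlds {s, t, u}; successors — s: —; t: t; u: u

F1, F3, F5

Frame correspondent (Sahlqvist): \forall x \forall y \forall z (Rxy \wedge Rxz \to \exists w (Ryw \wedge Rzw)) — i.e. convergence.
F1: ✓.
F2: fails — Rab and Rad but b and d have no common successor.
F3: ✓.
F4: fails — Rdb and Rda but b and a have no common successor.
F5: ✓.
Valid on: F1, F3, F5.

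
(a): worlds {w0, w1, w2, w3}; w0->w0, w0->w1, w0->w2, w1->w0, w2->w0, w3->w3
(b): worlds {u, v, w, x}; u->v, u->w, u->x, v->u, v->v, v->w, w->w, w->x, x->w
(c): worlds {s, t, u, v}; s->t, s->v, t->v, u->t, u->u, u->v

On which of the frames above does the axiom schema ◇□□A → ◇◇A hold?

The schema corresponds to a generalized confluence (Geach) condition: ∀x ∀y (xRy → ∃w (yR²w ∧ xR²w)).
(a): holds.
(b): holds.
(c): fails — sRt but no w with tR²w and sR²w.

(a), (b)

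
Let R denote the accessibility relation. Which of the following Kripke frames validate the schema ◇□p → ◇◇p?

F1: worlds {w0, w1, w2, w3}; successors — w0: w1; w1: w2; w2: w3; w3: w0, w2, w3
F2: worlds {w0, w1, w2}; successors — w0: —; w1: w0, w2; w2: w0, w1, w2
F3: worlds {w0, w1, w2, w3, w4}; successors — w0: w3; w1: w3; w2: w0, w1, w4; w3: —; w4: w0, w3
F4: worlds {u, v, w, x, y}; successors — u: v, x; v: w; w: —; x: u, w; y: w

F1

Frame correspondent (Sahlqvist): ∀x ∀y (xRy → ∃w (yRw ∧ xR²w)) — i.e. a generalized confluence (Geach) condition.
F1: satisfies the condition.
F2: fails — w1Rw0 but no w with w0Rw and w1R²w.
F3: fails — w0Rw3 but no w with w3Rw and w0R²w.
F4: fails — vRw but no t with wRt and vR²t.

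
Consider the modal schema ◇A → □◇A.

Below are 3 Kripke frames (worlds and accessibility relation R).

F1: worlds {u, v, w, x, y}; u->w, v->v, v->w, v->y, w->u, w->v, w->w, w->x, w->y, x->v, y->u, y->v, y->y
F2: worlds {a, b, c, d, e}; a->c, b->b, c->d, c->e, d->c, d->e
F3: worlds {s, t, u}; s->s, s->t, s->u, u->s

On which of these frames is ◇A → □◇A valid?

The schema corresponds to the Euclidean property: ∀x ∀y ∀z (Rxy ∧ Rxz → Ryz).
F1: fails — Rvy and Rvw but not Ryw.
F2: fails — Rac and Rac but not Rcc.
F3: fails — Rsu and Rsu but not Ruu.

none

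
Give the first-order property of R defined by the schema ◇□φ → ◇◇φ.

This is a Sahlqvist (Geach-type) schema ◇^1□^1φ → □^0◇^2φ.
Minimal-valuation argument: fix x; take any y with xR^1y and any z with xR^0z. Set V(φ) to the set of worlds R-reachable from y in exactly 1 step. Then □^1φ holds at y, so the antecedent holds at x; validity forces ◇^2φ at z, giving a w with zR^2w and yR^1w.
First-order correspondent: ∀x ∀y (xRy → ∃w (yRw ∧ xR²w)).

∀x ∀y (xRy → ∃w (yRw ∧ xR²w))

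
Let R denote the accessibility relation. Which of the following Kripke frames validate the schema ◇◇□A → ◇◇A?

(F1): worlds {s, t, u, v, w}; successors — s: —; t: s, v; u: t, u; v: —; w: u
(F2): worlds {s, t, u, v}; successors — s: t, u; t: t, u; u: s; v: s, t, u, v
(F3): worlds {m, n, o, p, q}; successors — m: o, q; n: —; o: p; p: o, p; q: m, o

This is the axiom for a generalized confluence (Geach) condition; its first-order frame correspondent is ∀x ∀y (xR²y → ∃w (yRw ∧ xR²w)).
(F1): fails — uR²s but no w* with sRw* and uR²w*.
(F2): fails — uR²u but no w with uRw and uR²w.
(F3): ✓.

(F3)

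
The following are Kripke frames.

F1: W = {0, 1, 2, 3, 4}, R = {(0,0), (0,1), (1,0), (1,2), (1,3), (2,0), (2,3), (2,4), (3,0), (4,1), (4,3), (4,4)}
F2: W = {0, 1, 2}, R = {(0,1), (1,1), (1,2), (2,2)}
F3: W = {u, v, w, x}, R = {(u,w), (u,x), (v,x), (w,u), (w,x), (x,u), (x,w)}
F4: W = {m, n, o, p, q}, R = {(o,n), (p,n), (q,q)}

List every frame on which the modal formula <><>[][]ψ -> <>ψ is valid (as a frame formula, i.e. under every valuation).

This is the axiom for a generalized confluence (Geach) condition; its first-order frame correspondent is forall x forall y (x R^2 y -> exists w (y R^2 w & xRw)).
F1: condition met.
F2: fails — 0R²2 but no w with 2R²w and 0Rw.
F3: condition met.
F4: condition met.

F1, F3, F4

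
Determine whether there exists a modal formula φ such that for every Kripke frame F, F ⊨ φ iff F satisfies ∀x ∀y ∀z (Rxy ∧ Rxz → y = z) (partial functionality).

This is a Sahlqvist condition; the CD axiom ◇q → □q defines it.
Suppose ◇q→□q is valid. Take Rxy, Rxz and set V(q)={y}. Then ◇q at x, so □q at x, so q at z, i.e. z=y.

Yes, by ◇q → □q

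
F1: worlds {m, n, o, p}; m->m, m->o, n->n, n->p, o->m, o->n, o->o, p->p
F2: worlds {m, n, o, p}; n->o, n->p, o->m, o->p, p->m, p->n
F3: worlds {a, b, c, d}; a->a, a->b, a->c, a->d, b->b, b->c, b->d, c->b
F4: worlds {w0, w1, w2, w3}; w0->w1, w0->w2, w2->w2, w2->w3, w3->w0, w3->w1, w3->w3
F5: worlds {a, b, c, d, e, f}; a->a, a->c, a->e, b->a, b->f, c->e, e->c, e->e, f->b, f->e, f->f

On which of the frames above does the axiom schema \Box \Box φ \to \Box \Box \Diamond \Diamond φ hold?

The schema corresponds to a generalized confluence (Geach) condition: \forall x \forall z (x R^2 z \to \exists w (x R^2 w \wedge z R^2 w)).
F1: holds.
F2: fails — nR²m but no w with nR²w and mR²w.
F3: fails — aR²d but no w with aR²w and dR²w.
F4: fails — w2R²w1 but no w with w2R²w and w1R²w.
F5: holds.

F1, F5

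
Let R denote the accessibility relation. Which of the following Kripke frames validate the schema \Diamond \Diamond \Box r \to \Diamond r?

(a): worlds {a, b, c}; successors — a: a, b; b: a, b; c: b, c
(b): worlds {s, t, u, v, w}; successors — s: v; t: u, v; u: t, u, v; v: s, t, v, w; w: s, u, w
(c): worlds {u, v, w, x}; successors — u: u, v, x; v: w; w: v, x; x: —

(a)

The schema corresponds to a generalized confluence (Geach) condition: \forall x \forall y (x R^2 y \to \exists w (yRw \wedge xRw)).
(a): ✓.
(b): fails — sR²w but no w* with wRw* and sRw*.
(c): fails — uR²v but no t with vRt and uRt.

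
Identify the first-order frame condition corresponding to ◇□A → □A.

the Euclidean property

This schema is equivalent to the 5 axiom ◇A → □◇A.
Its frame correspondent is the Euclidean property — ∀x ∀y ∀z (Rxy ∧ Rxz → Ryz).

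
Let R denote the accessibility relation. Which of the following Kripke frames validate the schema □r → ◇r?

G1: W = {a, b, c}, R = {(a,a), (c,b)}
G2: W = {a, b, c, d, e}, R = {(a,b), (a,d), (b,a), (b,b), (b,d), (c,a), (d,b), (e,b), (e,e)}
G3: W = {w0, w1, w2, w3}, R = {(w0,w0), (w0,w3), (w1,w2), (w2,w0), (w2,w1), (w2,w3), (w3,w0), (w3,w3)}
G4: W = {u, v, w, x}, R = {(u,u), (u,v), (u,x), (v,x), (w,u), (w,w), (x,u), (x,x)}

G2, G3, G4

Frame correspondent (Sahlqvist): ∀x ∃y Rxy — i.e. seriality.
G1: fails — world b has no successor.
G2: satisfies the condition.
G3: satisfies the condition.
G4: satisfies the condition.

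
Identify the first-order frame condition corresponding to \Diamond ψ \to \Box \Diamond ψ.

The Euclidean property

Suppose ◇ψ→□◇ψ is valid. Take Rxy, Rxz and set V(ψ)={y}. Then ◇ψ at x, so □◇ψ at x, so ◇ψ at z, so some w with Rzw has ψ; w=y, i.e. Rzy. By symmetry of the argument, Ryz.
The converse is a direct semantic check.
So the correspondent is the Euclidean property.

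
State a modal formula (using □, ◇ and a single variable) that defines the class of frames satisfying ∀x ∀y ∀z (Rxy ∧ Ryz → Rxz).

□p → □□p

This is transitivity; the standard corresponding axiom is 4: □p → □□p.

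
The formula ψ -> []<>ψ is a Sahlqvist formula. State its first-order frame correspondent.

symmetry

This is the B axiom.
It corresponds to symmetry: forall x forall y (Rxy -> Ryx).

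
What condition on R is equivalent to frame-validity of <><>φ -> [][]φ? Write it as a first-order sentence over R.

This is a Sahlqvist (Geach-type) schema ◇^2□^0φ → □^2◇^0φ.
Minimal-valuation argument: fix x; take any y with xR^2y and any z with xR^2z. Set V(φ) to the set of worlds R-reachable from y in exactly 0 steps. Then □^0φ holds at y, so the antecedent holds at x; validity forces ◇^0φ at z, giving a w with zR^0w and yR^0w.
First-order correspondent: forall x forall y forall z ((x R^2 y & x R^2 z) -> exists w (y = w & z = w)).

forall x forall y forall z ((x R^2 y & x R^2 z) -> exists w (y = w & z = w))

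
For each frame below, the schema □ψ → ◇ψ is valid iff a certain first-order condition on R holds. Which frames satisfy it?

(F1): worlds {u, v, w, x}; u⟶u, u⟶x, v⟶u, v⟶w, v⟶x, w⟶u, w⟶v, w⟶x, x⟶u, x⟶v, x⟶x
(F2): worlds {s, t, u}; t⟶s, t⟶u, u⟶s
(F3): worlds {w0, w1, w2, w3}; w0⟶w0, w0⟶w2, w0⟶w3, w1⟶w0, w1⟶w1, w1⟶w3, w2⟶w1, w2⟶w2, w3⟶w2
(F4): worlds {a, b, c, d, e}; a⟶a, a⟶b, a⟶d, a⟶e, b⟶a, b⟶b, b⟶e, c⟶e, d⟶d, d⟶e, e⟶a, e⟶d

Frame correspondent (Sahlqvist): ∀x ∃y Rxy — i.e. seriality.
(F1): satisfies the condition.
(F2): fails — world s has no successor.
(F3): satisfies the condition.
(F4): satisfies the condition.
Valid on: (F1), (F3), (F4).

(F1), (F3), (F4)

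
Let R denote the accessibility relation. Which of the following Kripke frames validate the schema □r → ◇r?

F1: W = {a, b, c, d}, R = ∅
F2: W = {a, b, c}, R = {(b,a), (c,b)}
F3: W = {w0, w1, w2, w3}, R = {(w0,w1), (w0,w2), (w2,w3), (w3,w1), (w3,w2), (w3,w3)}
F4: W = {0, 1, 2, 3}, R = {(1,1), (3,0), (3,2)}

none

Frame correspondent (Sahlqvist): ∀x ∃y Rxy — i.e. seriality.
F1: fails — world a has no successor.
F2: fails — world a has no successor.
F3: fails — world w1 has no successor.
F4: fails — world 0 has no successor.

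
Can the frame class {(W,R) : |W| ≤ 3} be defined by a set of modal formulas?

No

Modal frame validity is preserved under disjoint unions.
Any modal formula valid on each of 4 disjoint one-world frames is valid on their disjoint union (validity is preserved under disjoint unions). Each one-world frame has |W|=1≤3, but the union has |W|=4.
So the class is not modally definable.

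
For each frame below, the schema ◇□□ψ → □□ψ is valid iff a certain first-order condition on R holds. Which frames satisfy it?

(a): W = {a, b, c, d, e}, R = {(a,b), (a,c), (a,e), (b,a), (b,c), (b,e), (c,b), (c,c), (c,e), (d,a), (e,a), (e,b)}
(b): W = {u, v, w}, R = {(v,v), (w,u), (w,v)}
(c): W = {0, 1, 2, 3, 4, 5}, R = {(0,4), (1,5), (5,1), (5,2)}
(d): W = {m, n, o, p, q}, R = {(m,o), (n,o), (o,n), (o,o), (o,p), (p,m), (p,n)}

Frame correspondent (Sahlqvist): ∀x ∀y ∀z ((xRy ∧ xR²z) → ∃w (yR²w ∧ z = w)) — i.e. a generalized confluence (Geach) condition.
(a): condition met.
(b): fails — wRu, wR²v but no t with uR²t and v=t.
(c): fails — 1R5, 1R²1 but no w with 5R²w and 1=w.
(d): fails — oRn, oR²m but no w with nR²w and m=w.
Valid on: (a).

(a)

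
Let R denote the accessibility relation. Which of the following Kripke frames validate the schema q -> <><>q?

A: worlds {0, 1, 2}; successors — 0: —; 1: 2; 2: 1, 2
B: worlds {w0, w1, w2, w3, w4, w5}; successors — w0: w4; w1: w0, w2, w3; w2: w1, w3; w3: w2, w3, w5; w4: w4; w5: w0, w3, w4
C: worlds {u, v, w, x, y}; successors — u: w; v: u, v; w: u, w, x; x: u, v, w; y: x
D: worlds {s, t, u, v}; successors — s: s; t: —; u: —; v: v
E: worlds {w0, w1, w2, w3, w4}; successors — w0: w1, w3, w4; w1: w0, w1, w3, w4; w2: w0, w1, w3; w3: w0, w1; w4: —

none

This is the axiom for a generalized confluence (Geach) condition; its first-order frame correspondent is forall x exists w (x = w & x R^2 w).
A: fails — at 0 but no w with 0=w and 0R²w.
B: fails — at w0 but no w with w0=w and w0R²w.
C: fails — at y but no t with y=t and yR²t.
D: fails — at t but no w with t=w and tR²w.
E: fails — at w2 but no w with w2=w and w2R²w.
Valid on no frame.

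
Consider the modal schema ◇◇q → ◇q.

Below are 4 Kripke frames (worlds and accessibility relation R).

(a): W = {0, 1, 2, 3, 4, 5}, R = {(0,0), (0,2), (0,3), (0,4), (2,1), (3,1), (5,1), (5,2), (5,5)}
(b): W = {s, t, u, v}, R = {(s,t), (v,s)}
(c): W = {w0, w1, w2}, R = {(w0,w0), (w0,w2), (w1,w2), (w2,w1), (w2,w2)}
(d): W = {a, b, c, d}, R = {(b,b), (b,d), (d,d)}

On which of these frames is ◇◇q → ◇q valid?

Frame correspondent (Sahlqvist): ∀x ∀y ∀z (Rxy ∧ Ryz → Rxz) — i.e. transitivity.
(a): fails — R02 and R21 but not R01.
(b): fails — Rvs and Rst but not Rvt.
(c): fails — Rw1w2 and Rw2w1 but not Rw1w1.
(d): ✓.
Valid on: (d).

(d)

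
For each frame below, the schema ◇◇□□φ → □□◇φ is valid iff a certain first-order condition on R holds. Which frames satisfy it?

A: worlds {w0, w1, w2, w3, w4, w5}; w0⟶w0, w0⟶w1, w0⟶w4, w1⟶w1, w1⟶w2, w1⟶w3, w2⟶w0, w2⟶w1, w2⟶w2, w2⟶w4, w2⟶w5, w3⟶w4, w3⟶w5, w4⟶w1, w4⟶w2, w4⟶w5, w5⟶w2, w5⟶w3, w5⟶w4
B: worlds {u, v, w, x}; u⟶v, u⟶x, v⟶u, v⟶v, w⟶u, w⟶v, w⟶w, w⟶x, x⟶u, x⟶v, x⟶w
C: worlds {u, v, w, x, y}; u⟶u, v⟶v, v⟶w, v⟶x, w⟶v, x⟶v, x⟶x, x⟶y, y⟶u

A, B

Frame correspondent (Sahlqvist): ∀x ∀y ∀z ((xR²y ∧ xR²z) → ∃w (yR²w ∧ zRw)) — i.e. a generalized confluence (Geach) condition.
A: ✓.
B: ✓.
C: fails — vR²v, vR²y but no t with vR²t and yRt.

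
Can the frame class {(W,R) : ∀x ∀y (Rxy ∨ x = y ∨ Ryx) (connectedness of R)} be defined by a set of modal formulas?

No — not modally definable

Any modally definable frame class is closed under disjoint unions.
Take 4 disjoint single-world reflexive frames: each is trivially connected, but their disjoint union has 4 worlds with no edge between distinct components, so it is not connected.
So no modal formula (or set of formulas) defines exactly the connected frames.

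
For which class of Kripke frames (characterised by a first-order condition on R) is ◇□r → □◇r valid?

This schema is the .2 axiom.
Its frame correspondent is convergence — ∀x ∀y ∀z (Rxy ∧ Rxz → ∃w (Ryw ∧ Rzw)).

convergence: ∀x ∀y ∀z (Rxy ∧ Rxz → ∃w (Ryw ∧ Rzw))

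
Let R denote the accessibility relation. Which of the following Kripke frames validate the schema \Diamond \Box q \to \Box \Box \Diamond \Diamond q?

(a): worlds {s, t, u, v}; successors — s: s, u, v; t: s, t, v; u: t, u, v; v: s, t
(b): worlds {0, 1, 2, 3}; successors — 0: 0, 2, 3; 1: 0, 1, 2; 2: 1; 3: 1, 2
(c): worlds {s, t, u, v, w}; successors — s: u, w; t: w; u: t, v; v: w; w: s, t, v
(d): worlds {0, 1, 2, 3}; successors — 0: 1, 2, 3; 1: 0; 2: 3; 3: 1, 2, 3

Frame correspondent (Sahlqvist): \forall x \forall y \forall z ((xRy \wedge x R^2 z) \to \exists w (yRw \wedge z R^2 w)) — i.e. a generalized confluence (Geach) condition.
(a): holds.
(b): holds.
(c): holds.
(d): fails — 0R1, 0R²1 but no w with 1Rw and 1R²w.

(a), (b), (c)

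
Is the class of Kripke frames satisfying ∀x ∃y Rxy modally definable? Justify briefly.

Definable; □p → ◇p defines it

Yes: it is seriality, defined by the D schema □p → ◇p.
Suppose □p→◇p is valid. At any x set V(p)=W. Then □p at x, so ◇p at x, so x has a successor.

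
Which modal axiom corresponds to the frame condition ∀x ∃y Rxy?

□p → ◇p

This is seriality; the standard corresponding axiom is D: □p → ◇p.
Suppose □p→◇p is valid. At any x set V(p)=W. Then □p at x, so ◇p at x, so x has a successor.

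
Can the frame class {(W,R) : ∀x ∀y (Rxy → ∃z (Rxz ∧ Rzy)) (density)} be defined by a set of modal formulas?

This is a Sahlqvist condition; the C4 axiom □□q → □q defines it.
Suppose □□q→□q is valid. Take Rxy and set V(q)={w : xR²w}. Then □□q at x, so □q at x, so q at y, i.e. ∃z(Rxz∧Rzy).

Yes — defined by □□q → □q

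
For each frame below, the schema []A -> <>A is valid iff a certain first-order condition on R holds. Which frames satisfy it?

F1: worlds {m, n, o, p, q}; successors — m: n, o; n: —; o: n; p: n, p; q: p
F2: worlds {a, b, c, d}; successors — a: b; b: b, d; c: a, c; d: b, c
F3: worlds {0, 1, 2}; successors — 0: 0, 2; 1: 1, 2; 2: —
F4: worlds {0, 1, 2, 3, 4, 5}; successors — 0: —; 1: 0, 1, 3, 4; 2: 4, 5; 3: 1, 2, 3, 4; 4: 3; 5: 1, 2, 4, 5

The schema corresponds to seriality: forall x exists y Rxy.
F1: fails — world n has no successor.
F2: holds.
F3: fails — world 2 has no successor.
F4: fails — world 0 has no successor.
Valid on: F2.

F2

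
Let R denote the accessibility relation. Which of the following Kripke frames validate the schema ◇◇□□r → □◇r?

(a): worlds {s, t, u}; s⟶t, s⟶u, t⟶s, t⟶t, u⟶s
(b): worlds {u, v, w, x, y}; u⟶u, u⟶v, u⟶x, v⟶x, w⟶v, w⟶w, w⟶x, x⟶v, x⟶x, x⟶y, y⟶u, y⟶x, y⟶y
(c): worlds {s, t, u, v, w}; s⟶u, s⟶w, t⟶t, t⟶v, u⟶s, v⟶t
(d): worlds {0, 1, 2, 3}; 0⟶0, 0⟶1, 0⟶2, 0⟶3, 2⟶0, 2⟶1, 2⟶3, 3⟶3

Frame correspondent (Sahlqvist): ∀x ∀y ∀z ((xR²y ∧ xRz) → ∃w (yR²w ∧ zRw)) — i.e. a generalized confluence (Geach) condition.
(a): holds.
(b): holds.
(c): fails — sR²s, sRw but no w* with sR²w* and wRw*.
(d): fails — 0R²0, 0R1 but no w with 0R²w and 1Rw.

(a), (b)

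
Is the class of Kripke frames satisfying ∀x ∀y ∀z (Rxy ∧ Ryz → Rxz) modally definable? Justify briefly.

This is a Sahlqvist condition; the 4 axiom □q → □□q defines it.
Suppose □q→□□q is valid. Take Rxy, Ryz and set V(q)={w : Rxw}. Then □q at x, so □□q at x, so □q at y, so q at z, i.e. Rxz.

Yes, by □q → □□q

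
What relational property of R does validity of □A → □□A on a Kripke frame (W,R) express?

Transitivity

Suppose □A→□□A is valid. Take Rxy, Ryz and set V(A)={w : Rxw}. Then □A at x, so □□A at x, so □A at y, so A at z, i.e. Rxz.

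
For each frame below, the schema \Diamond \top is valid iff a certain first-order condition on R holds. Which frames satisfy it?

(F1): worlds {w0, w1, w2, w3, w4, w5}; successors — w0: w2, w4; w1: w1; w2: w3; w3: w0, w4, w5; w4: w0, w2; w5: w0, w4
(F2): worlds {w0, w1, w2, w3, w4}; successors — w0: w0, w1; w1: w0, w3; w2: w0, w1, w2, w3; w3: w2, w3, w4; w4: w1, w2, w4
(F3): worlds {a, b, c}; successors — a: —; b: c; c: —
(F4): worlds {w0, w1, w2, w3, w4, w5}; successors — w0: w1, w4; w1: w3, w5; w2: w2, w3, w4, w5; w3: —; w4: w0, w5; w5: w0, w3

This is the axiom for seriality; its first-order frame correspondent is \forall x \exists y Rxy.
(F1): ✓.
(F2): ✓.
(F3): fails — world a has no successor.
(F4): fails — world w3 has no successor.
Valid on: (F1), (F2).

(F1), (F2)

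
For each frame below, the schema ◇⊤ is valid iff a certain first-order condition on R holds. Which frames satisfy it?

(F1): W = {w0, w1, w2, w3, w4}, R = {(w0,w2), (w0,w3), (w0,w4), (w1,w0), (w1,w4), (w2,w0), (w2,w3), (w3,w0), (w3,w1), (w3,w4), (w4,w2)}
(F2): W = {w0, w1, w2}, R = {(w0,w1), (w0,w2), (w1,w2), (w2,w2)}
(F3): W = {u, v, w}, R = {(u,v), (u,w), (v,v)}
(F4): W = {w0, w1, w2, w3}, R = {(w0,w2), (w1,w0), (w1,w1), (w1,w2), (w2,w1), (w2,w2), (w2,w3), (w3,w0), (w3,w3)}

This is the axiom for seriality; its first-order frame correspondent is ∀x ∃y Rxy.
(F1): condition met.
(F2): condition met.
(F3): fails — world w has no successor.
(F4): condition met.
Valid on: (F1), (F2), (F4).

(F1), (F2), (F4)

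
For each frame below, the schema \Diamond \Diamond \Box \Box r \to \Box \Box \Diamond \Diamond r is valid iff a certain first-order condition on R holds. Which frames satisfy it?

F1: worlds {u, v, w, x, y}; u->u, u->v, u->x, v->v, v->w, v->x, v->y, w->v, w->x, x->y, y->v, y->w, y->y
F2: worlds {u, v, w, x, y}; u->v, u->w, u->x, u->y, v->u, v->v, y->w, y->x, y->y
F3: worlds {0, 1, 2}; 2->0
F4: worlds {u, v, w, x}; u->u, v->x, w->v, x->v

This is the axiom for a generalized confluence (Geach) condition; its first-order frame correspondent is \forall x \forall y \forall z ((x R^2 y \wedge x R^2 z) \to \exists w (y R^2 w \wedge z R^2 w)).
F1: condition met.
F2: fails — uR²u, uR²w but no t with uR²t and wR²t.
F3: condition met.
F4: condition met.
Valid on: F1, F3, F4.

F1, F3, F4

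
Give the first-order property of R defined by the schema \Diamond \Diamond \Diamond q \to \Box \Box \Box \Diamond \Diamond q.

\forall x \forall y \forall z ((x R^3 y \wedge x R^3 z) \to \exists w (y = w \wedge z R^2 w))

This is a Sahlqvist (Geach-type) schema ◇^3□^0q → □^3◇^2q.
Minimal-valuation argument: fix x; take any y with xR^3y and any z with xR^3z. Set V(q) to the set of worlds R-reachable from y in exactly 0 steps. Then □^0q holds at y, so the antecedent holds at x; validity forces ◇^2q at z, giving a w with zR^2w and yR^0w.
First-order correspondent: \forall x \forall y \forall z ((x R^3 y \wedge x R^3 z) \to \exists w (y = w \wedge z R^2 w)).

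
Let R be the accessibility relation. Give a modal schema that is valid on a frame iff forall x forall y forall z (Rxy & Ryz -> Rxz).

□ψ → □□ψ

The condition is transitivity. The 4 schema □ψ → □□ψ defines it.
Suppose □ψ→□□ψ is valid. Take Rxy, Ryz and set V(ψ)={w : Rxw}. Then □ψ at x, so □□ψ at x, so □ψ at y, so ψ at z, i.e. Rxz.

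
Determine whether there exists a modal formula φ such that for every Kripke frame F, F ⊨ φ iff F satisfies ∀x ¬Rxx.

Any modally definable frame class is closed under surjective bounded morphisms.
The 2-cycle (worlds 0,1 with 0→1→0) is irreflexive, and the map sending every world to a single reflexive point • is a surjective bounded morphism (forth: every edge maps to (•,•); back: every world has a successor). So any modal formula valid on the 2-cycle is also valid on the reflexive point, which is not irreflexive.
Hence irreflexivity is not modally definable.

No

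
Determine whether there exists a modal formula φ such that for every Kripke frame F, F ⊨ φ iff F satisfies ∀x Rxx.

Yes — defined by □r → r

Yes: it is reflexivity, defined by the T schema □r → r.
Suppose □r→r is valid. At any x set V(r)={w : Rxw}. Then □r holds at x, so r holds at x, i.e. Rxx.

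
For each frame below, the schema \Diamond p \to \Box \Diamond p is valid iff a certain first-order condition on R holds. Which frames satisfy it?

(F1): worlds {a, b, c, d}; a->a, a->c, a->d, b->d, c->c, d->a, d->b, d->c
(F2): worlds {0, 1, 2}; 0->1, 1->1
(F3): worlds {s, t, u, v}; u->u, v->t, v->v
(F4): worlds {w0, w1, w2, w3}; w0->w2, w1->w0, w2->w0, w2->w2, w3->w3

The schema corresponds to the Euclidean property: \forall x \forall y \forall z (Rxy \wedge Rxz \to Ryz).
(F1): fails — Rac and Raa but not Rca.
(F2): holds.
(F3): fails — Rvt and Rvt but not Rtt.
(F4): fails — Rw1w0 and Rw1w0 but not Rw0w0.
Valid on: (F2).

(F2)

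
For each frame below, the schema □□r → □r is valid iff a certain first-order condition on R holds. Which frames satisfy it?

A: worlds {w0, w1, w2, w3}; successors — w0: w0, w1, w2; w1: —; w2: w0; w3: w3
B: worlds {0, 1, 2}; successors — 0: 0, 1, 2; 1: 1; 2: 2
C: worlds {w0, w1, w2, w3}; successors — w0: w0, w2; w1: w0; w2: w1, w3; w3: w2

Frame correspondent (Sahlqvist): ∀x ∀y (Rxy → ∃z (Rxz ∧ Rzy)) — i.e. density.
A: condition met.
B: condition met.
C: fails — Rw3w2 but no z with Rw3z and Rzw2.

A, B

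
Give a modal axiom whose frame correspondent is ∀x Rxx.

This is reflexivity; the standard corresponding axiom is T: □p → p.
Suppose □p→p is valid. At any x set V(p)={w : Rxw}. Then □p holds at x, so p holds at x, i.e. Rxx.

□p → p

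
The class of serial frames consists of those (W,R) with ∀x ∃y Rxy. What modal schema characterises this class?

□s → ◇s

A defining formula is □s → ◇s (the D axiom).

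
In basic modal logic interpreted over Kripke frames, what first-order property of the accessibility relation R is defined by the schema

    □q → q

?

Suppose □q→q is valid. At any x set V(q)={w : Rxw}. Then □q holds at x, so q holds at x, i.e. Rxx.
Conversely, any frame satisfying ∀x Rxx validates the schema.
Frame condition: ∀x Rxx.

Reflexivity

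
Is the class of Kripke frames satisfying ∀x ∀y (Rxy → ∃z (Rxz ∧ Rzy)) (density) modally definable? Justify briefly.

Yes — defined by □□p → □p

This is a Sahlqvist condition; the C4 axiom □□p → □p defines it.
Suppose □□p→□p is valid. Take Rxy and set V(p)={w : xR²w}. Then □□p at x, so □p at x, so p at y, i.e. ∃z(Rxz∧Rzy).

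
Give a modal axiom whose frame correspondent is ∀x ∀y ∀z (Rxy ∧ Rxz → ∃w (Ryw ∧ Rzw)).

◇□r → □◇r

This is convergence; the standard corresponding axiom is .2: ◇□r → □◇r.
Suppose ◇□r→□◇r is valid. Take Rxy, Rxz and set V(r)={w : Ryw}. Then □r at y so ◇□r at x, so □◇r at x, so ◇r at z, giving w with Rzw and Ryw.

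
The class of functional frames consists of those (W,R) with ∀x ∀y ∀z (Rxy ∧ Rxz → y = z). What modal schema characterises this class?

This is partial functionality; the standard corresponding axiom is CD: ◇q → □q.
Suppose ◇q→□q is valid. Take Rxy, Rxz and set V(q)={y}. Then ◇q at x, so □q at x, so q at z, i.e. z=y.

◇q → □q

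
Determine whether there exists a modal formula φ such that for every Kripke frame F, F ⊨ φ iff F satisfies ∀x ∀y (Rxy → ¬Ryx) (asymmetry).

If a class were modally definable it would be closed under surjective bounded morphisms (Goldblatt–Thomason).
The 4-cycle (worlds w0,w1,w2,w3 with w0→w1→w2→w3→w0) is asymmetric. Mapping every world to a single reflexive point • is a surjective bounded morphism, and the reflexive point is not asymmetric (R•• but asymmetry requires ¬R••).
So no modal formula (or set of formulas) defines exactly the asymmetric frames.

Not definable by any modal formula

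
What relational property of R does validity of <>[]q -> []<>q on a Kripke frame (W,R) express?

convergence

Suppose ◇□q→□◇q is valid. Take Rxy, Rxz and set V(q)={w : Ryw}. Then □q at y so ◇□q at x, so □◇q at x, so ◇q at z, giving w with Rzw and Ryw.
Conversely, on a frame with convergence the schema holds at every world under every valuation.
Frame condition: forall x forall y forall z (Rxy & Rxz -> exists w (Ryw & Rzw)).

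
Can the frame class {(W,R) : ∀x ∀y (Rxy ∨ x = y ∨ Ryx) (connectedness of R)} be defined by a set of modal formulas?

Any modally definable frame class is closed under disjoint unions.
Take 2 disjoint single-world reflexive frames: each is trivially connected, but their disjoint union has 2 worlds with no edge between distinct components, so it is not connected.
So no modal formula (or set of formulas) defines exactly the connected frames.

Not definable by any modal formula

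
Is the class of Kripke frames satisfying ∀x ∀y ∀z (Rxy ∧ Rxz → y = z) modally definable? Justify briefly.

Yes — defined by ◇r → □r

Yes: it is partial functionality, defined by the CD schema ◇r → □r.
Suppose ◇r→□r is valid. Take Rxy, Rxz and set V(r)={y}. Then ◇r at x, so □r at x, so r at z, i.e. z=y.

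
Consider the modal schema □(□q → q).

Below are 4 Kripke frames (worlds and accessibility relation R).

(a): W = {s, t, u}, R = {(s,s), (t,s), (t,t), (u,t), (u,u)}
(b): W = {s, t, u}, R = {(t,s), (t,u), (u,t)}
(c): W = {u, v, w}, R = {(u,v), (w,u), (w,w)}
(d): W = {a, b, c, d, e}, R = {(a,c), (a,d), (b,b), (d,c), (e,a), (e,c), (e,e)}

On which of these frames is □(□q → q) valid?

Frame correspondent (Sahlqvist): ∀x ∀y (Rxy → Ryy) — i.e. shift-reflexivity.
(a): satisfies the condition.
(b): fails — Rtu but not Ruu.
(c): fails — Ruv but not Rvv.
(d): fails — Rdc but not Rcc.

(a)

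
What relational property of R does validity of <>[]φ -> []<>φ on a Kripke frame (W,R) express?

convergence: forall x forall y forall z (Rxy & Rxz -> exists w (Ryw & Rzw))

Suppose ◇□φ→□◇φ is valid. Take Rxy, Rxz and set V(φ)={w : Ryw}. Then □φ at y so ◇□φ at x, so □◇φ at x, so ◇φ at z, giving w with Rzw and Ryw.
Conversely, on a frame with convergence the schema holds at every world under every valuation.
Frame condition: forall x forall y forall z (Rxy & Rxz -> exists w (Ryw & Rzw)).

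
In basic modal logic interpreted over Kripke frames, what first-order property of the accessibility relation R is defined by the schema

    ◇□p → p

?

Replacing p by ¬p and contraposing gives the equivalent schema p → □◇p.
Suppose p→□◇p is valid. Take Rxy and set V(p)={x}. Then p at x, so □◇p at x, so ◇p at y, so some z with Ryz has p; z=x, i.e. Ryx.

Symmetry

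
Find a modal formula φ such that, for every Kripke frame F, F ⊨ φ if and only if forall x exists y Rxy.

□s → ◇s

A defining formula is □s → ◇s (the D axiom).
Suppose □s→◇s is valid. At any x set V(s)=W. Then □s at x, so ◇s at x, so x has a successor.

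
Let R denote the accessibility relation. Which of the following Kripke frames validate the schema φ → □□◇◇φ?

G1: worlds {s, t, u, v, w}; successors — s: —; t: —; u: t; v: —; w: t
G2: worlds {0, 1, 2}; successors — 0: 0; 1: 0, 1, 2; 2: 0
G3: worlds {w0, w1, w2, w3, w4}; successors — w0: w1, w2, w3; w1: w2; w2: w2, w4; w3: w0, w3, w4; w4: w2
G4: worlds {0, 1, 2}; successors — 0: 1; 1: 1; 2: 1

The schema corresponds to a generalized confluence (Geach) condition: ∀x ∀z (xR²z → ∃w (x = w ∧ zR²w)).
G1: satisfies the condition.
G2: fails — 1R²0 but no w with 1=w and 0R²w.
G3: fails — w0R²w2 but no w with w0=w and w2R²w.
G4: fails — 0R²1 but no w with 0=w and 1R²w.
Valid on: G1.

G1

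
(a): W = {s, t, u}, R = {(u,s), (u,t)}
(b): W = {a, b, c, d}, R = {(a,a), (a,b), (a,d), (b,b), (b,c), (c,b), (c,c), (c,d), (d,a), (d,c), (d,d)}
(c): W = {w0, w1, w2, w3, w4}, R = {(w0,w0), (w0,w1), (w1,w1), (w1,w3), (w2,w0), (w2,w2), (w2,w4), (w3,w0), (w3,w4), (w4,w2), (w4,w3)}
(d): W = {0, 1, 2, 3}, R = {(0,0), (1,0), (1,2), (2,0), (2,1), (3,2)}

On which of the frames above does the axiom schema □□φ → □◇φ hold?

This is the axiom for a generalized confluence (Geach) condition; its first-order frame correspondent is ∀x ∀z (xRz → ∃w (xR²w ∧ zRw)).
(a): fails — uRs but no w with uR²w and sRw.
(b): ✓.
(c): ✓.
(d): ✓.

(b), (c), (d)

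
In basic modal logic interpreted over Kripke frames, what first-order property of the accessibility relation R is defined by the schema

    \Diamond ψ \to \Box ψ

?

This schema is the CD axiom.
Its frame correspondent is partial functionality — \forall x \forall y \forall z (Rxy \wedge Rxz \to y = z).

partial functionality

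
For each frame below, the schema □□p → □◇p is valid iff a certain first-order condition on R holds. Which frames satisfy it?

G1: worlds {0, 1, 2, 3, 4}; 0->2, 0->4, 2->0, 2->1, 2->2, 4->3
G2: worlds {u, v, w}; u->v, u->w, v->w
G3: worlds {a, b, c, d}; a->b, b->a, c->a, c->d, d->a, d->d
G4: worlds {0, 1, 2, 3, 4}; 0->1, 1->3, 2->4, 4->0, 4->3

G3

Frame correspondent (Sahlqvist): ∀x ∀z (xRz → ∃w (xR²w ∧ zRw)) — i.e. a generalized confluence (Geach) condition.
G1: fails — 2R1 but no w with 2R²w and 1Rw.
G2: fails — uRw but no t with uR²t and wRt.
G3: holds.
G4: fails — 1R3 but no w with 1R²w and 3Rw.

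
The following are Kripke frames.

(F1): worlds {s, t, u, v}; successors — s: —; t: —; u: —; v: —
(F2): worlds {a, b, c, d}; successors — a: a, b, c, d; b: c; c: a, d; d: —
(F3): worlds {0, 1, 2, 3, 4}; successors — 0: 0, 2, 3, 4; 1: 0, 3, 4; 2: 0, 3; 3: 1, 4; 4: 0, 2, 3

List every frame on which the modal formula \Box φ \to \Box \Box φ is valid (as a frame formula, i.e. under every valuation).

The schema corresponds to transitivity: \forall x \forall y \forall z (Rxy \wedge Ryz \to Rxz).
(F1): satisfies the condition.
(F2): fails — Rbc and Rcd but not Rbd.
(F3): fails — R10 and R02 but not R12.

(F1)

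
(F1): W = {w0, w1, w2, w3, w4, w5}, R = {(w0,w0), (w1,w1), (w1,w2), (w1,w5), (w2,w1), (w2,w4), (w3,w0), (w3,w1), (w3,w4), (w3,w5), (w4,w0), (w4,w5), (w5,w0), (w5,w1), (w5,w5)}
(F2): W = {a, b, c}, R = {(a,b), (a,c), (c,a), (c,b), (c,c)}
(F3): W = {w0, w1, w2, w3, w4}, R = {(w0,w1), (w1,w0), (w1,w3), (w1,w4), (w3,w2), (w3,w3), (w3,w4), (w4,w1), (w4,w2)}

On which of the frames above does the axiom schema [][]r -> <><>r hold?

(F1)

This is the axiom for a generalized confluence (Geach) condition; its first-order frame correspondent is forall x exists w (x R^2 w & x R^2 w).
(F1): holds.
(F2): fails — at b but no w with bR²w and bR²w.
(F3): fails — at w2 but no w with w2R²w and w2R²w.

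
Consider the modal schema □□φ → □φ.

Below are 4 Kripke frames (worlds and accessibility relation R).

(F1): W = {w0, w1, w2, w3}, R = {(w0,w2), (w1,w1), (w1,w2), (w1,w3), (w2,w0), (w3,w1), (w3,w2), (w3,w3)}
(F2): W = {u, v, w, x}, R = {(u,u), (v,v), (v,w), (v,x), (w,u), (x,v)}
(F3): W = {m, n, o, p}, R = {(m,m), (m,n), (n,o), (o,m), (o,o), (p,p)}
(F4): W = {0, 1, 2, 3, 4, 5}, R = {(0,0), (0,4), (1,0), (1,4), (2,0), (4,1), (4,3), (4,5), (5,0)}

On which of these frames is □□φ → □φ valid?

This is the axiom for density; its first-order frame correspondent is ∀x ∀y (Rxy → ∃z (Rxz ∧ Rzy)).
(F1): fails — Rw0w2 but no z with Rw0z and Rzw2.
(F2): ✓.
(F3): ✓.
(F4): fails — R45 but no z with R4z and Rz5.
Valid on: (F2), (F3).

(F2), (F3)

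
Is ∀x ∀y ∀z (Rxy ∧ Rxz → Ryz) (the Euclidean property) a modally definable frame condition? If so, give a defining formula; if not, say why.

This is a Sahlqvist condition; the 5 axiom ◇r → □◇r defines it.

Yes — defined by ◇r → □◇r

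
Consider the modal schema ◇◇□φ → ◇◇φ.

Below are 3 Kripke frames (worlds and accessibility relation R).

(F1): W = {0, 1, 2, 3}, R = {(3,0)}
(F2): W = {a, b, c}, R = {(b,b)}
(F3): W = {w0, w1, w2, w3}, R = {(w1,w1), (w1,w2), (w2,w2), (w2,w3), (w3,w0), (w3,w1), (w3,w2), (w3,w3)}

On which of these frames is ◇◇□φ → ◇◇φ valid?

Frame correspondent (Sahlqvist): ∀x ∀y (xR²y → ∃w (yRw ∧ xR²w)) — i.e. a generalized confluence (Geach) condition.
(F1): ✓.
(F2): ✓.
(F3): fails — w2R²w0 but no w with w0Rw and w2R²w.

(F1), (F2)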